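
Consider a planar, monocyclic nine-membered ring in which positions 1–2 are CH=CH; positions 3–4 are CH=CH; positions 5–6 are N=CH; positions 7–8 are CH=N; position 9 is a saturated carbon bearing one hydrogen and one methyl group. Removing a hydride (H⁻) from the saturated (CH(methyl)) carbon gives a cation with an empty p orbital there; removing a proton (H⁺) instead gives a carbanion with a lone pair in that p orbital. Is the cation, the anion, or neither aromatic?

The anion

In either ion the ring is fully conjugated: every atom, including the new sp² carbon, supplies a p orbital.
Cation: 4 × 2 + 0 = 8 π electrons → 4(2), antiaromatic.
Anion: 4 × 2 + 2 = 10 π electrons → 4(2)+2, aromatic.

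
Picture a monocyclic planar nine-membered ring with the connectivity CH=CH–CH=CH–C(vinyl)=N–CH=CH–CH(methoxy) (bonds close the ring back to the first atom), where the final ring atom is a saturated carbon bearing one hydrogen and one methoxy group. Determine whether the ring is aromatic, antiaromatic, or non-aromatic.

At the CH(methoxy) position, that saturated carbon is sp³ and has no p orbital in the ring π system; the ring's p-orbital overlap is broken there.
Hückel's rule only applies to fully conjugated rings, so this one is simply non-aromatic.

Non-aromatic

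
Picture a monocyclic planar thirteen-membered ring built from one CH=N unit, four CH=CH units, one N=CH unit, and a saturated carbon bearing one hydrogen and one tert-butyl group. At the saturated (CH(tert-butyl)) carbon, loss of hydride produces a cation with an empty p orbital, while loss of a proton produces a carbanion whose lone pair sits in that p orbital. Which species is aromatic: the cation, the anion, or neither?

In either ion the ring is fully conjugated: every atom, including the new sp² carbon, supplies a p orbital.
Cation: 6 × 2 + 0 = 12 π electrons → 4(3), antiaromatic.
Anion: 6 × 2 + 2 = 14 π electrons → 4(3)+2, aromatic.

The anion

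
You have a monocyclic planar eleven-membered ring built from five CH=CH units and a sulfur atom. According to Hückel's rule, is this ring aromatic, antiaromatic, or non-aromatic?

Check conjugation: each doubly-bonded ring atom is sp² with one p-orbital electron; the sulfur donates one lone pair from its p orbital — every position has a p orbital, so the cyclic π system is continuous.
π-electron count: 5 × 2 = 10 from the double-bond units + 2 from the S atom = 12.
A 4n π count (12, n = 3) in a planar conjugated ring means antiaromatic.

Antiaromatic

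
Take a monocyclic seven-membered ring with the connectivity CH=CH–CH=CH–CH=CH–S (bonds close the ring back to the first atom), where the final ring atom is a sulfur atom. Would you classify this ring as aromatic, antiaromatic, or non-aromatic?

Antiaromatic

The p orbitals form a continuous loop: each doubly-bonded ring atom is sp² with one p-orbital electron; the sulfur donates one lone pair from its p orbital. The ring is fully conjugated.
Counting π electrons: 3 × 2 = 6 from the double-bond units + 2 from the S atom = 8.
8 = 4(2); a planar, fully conjugated 4n system is antiaromatic.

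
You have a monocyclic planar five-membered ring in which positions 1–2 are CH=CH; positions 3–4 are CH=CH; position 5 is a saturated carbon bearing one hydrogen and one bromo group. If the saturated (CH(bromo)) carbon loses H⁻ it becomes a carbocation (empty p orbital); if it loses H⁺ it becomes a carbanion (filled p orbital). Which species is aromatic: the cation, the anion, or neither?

The anion

In either ion the ring is fully conjugated: every atom, including the new sp² carbon, supplies a p orbital.
Cation: 2 × 2 + 0 = 4 π electrons → 4(1), antiaromatic.
Anion: 2 × 2 + 2 = 6 π electrons → 4(1)+2, aromatic.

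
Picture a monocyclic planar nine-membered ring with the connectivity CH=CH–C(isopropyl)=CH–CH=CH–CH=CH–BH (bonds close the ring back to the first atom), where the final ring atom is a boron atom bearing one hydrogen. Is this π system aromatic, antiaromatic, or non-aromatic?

Antiaromatic

Check conjugation: each doubly-bonded ring atom is sp² with one p-orbital electron; the boron has an empty p orbital — every position has a p orbital, so the cyclic π system is continuous.
π-electron count: 4 × 2 = 8 from the double-bond units + 0 from the BH atom = 8.
With 8 = 4·2 π electrons, Hückel's rule classifies the planar ring as antiaromatic.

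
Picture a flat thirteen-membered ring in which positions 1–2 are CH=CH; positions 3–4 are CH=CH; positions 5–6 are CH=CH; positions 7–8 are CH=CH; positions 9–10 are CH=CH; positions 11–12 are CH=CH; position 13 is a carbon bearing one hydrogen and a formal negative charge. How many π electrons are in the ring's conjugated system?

All ring atoms are sp² and supply a p orbital to the ring (the double-bond atoms are sp², each contributing one p electron; the carbanion's lone pair occupies the p orbital); the conjugation is uninterrupted.
π-electron count: 6 × 2 = 12 from the double-bond units + 2 from the CH(-) atom = 14.

14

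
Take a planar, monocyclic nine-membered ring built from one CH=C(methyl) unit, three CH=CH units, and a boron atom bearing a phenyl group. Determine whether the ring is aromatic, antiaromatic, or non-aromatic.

Check conjugation: every atom in a ring double bond is sp² and brings one electron to the p orbital; the boron has an empty p orbital — every position has a p orbital, so the cyclic π system is continuous.
Tallying contributions gives 4 × 2 = 8 from the double-bond units + 0 from the B(phenyl) atom = 8.
8 = 4(2); a planar, fully conjugated 4n system is antiaromatic.

Antiaromatic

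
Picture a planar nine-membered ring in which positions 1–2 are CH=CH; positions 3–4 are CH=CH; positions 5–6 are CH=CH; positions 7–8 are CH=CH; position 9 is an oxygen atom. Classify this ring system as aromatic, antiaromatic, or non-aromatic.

Aromatic

Every ring atom contributes a p orbital perpendicular to the ring (every atom in a ring double bond is sp² and brings one electron to the p orbital; the oxygen donates one lone pair from its p orbital), so the π system is cyclic and fully conjugated.
Counting π electrons: 4 × 2 = 8 from the double-bond units + 2 from the O atom = 10.
10 = 4(2) + 2, which satisfies Hückel's 4n+2 rule.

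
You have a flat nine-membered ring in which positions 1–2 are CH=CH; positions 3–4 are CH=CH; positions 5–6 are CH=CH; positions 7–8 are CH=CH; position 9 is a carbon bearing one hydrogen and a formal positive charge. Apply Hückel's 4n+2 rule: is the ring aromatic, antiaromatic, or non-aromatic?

Antiaromatic

Every ring atom contributes a p orbital perpendicular to the ring (the double-bond atoms are sp², each contributing one p electron; the carbocation has an empty p orbital), so the π system is cyclic and fully conjugated.
Tallying contributions gives 4 × 2 = 8 from the double-bond units + 0 from the CH(+) atom = 8.
8 is a 4n count (n = 2), so the planar conjugated ring is antiaromatic.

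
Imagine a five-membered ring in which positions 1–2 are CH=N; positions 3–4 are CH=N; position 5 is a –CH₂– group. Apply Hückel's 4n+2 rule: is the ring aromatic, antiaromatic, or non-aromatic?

Non-aromatic

Because the tetrahedral CH₂ carbon is sp³ and has no p orbital in the ring π system at the CH2 position, the π system cannot extend all the way around the ring.
A ring that is not fully conjugated cannot be aromatic or antiaromatic regardless of its π-electron count.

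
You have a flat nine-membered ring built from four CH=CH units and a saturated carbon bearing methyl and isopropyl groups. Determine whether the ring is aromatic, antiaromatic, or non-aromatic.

Because that saturated carbon is sp³ and has no p orbital in the ring π system at the C(methyl)(isopropyl) position, the π system cannot extend all the way around the ring.
Broken conjugation rules out both aromaticity and antiaromaticity.

Non-aromatic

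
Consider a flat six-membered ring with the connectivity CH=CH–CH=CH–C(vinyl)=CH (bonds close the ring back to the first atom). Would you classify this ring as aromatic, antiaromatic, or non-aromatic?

Aromatic

Check conjugation: each doubly-bonded ring atom is sp² with one p-orbital electron — every position has a p orbital, so the cyclic π system is continuous.
Tallying contributions gives 3 × 2 = 6 from the 3 double-bond units.
Since 6 = 4·1 + 2, the ring meets the 4n+2 criterion.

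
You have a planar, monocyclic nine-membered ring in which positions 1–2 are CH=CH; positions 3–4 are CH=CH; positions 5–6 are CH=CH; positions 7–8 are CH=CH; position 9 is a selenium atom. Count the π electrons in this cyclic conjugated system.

10

The p orbitals form a continuous loop: the double-bond atoms are sp², each contributing one p electron; the selenium donates one lone pair from its p orbital. The ring is fully conjugated.
Tallying contributions gives 4 × 2 = 8 from the double-bond units + 2 from the Se atom = 10.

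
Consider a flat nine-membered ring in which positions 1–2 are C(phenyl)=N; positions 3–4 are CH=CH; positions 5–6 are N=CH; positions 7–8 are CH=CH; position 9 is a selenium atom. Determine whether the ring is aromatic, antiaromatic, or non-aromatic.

Aromatic

The p orbitals form a continuous loop: every atom in a ring double bond is sp² and brings one electron to the p orbital; the doubly-bonded nitrogens are pyridine-type — their lone pairs lie in the ring plane, leaving one electron in the p orbital; the selenium donates one lone pair from its p orbital. The ring is fully conjugated.
Adding the contributions, 4 × 2 = 8 from the double-bond units + 2 from the Se atom = 10.
With 10 π electrons (n = 2), the Hückel 4n+2 condition holds.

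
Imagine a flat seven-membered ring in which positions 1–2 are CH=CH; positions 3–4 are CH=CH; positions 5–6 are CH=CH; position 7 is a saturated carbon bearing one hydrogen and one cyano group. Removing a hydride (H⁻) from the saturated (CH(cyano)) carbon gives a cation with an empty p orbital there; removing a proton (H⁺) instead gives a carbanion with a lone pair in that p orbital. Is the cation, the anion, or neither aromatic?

The cation

Once that carbon is sp², every ring atom has a p orbital and both ions are fully conjugated.
Cation: 3 × 2 + 0 = 6 π electrons → 4(1)+2, aromatic.
Anion: 3 × 2 + 2 = 8 π electrons → 4(2), antiaromatic.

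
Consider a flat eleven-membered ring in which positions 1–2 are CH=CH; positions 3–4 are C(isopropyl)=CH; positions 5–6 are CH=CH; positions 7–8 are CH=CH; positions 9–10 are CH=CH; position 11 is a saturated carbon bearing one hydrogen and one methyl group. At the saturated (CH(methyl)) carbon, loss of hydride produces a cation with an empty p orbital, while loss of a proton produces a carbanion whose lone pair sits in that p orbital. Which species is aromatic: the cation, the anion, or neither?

The cation

In both ions every ring atom is sp² and contributes a p orbital, so both rings are fully conjugated.
Cation: 5 × 2 + 0 = 10 π electrons → 4(2)+2, aromatic.
Anion: 5 × 2 + 2 = 12 π electrons → 4(3), antiaromatic.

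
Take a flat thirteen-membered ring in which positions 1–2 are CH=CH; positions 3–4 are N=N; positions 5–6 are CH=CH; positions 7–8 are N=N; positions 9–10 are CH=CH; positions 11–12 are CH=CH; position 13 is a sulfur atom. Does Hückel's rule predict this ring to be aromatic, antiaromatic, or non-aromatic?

Every ring atom contributes a p orbital perpendicular to the ring (the double-bond atoms are sp², each contributing one p electron; each sp² =N– keeps its lone pair in-plane and puts one electron into the π system; the sulfur donates one lone pair from its p orbital), so the π system is cyclic and fully conjugated.
π-electron count: 6 × 2 = 12 from the double-bond units + 2 from the S atom = 14.
With 14 π electrons (n = 3), the Hückel 4n+2 condition holds.

Aromatic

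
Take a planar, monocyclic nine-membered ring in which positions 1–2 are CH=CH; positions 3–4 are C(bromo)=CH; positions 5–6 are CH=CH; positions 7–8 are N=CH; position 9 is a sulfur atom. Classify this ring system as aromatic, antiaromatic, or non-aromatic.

Check conjugation: the double-bond atoms are sp², each contributing one p electron; each =N– nitrogen is pyridine-type (lone pair in the sp² plane, one electron in the p orbital); the sulfur donates one lone pair from its p orbital — every position has a p orbital, so the cyclic π system is continuous.
Adding the contributions, 4 × 2 = 8 from the double-bond units + 2 from the S atom = 10.
10 = 4(2) + 2, which satisfies Hückel's 4n+2 rule.

Aromatic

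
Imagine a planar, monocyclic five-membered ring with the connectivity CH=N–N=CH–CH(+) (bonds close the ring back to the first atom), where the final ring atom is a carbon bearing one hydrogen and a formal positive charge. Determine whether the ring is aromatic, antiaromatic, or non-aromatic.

Antiaromatic

Every ring atom contributes a p orbital perpendicular to the ring (the double-bond atoms are sp², each contributing one p electron; each =N– nitrogen is pyridine-type (lone pair in the sp² plane, one electron in the p orbital); the carbocation has an empty p orbital), so the π system is cyclic and fully conjugated.
Tallying contributions gives 2 × 2 = 4 from the double-bond units + 0 from the CH(+) atom = 4.
A 4n π count (4, n = 1) in a planar conjugated ring means antiaromatic.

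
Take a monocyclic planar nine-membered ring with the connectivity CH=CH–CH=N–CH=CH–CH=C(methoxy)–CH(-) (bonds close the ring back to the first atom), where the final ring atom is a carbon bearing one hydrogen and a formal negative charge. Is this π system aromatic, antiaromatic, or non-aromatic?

Every ring atom contributes a p orbital perpendicular to the ring (every atom in a ring double bond is sp² and brings one electron to the p orbital; each sp² =N– keeps its lone pair in-plane and puts one electron into the π system; the carbanion's lone pair occupies the p orbital), so the π system is cyclic and fully conjugated.
Adding the contributions, 4 × 2 = 8 from the double-bond units + 2 from the CH(-) atom = 10.
Since 10 = 4·2 + 2, the ring meets the 4n+2 criterion.

Aromatic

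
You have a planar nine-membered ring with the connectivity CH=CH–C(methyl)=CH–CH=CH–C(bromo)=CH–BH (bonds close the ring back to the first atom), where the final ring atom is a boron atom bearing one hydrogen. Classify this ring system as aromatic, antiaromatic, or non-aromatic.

Check conjugation: the double-bond atoms are sp², each contributing one p electron; the boron has an empty p orbital — every position has a p orbital, so the cyclic π system is continuous.
Counting π electrons: 4 × 2 = 8 from the double-bond units + 0 from the BH atom = 8.
8 is a 4n count (n = 2), so the planar conjugated ring is antiaromatic.

Antiaromatic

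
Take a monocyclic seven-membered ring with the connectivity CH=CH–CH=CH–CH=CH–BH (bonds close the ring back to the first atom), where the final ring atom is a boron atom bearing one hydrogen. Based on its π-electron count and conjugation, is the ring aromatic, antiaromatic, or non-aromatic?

Every ring atom contributes a p orbital perpendicular to the ring (every atom in a ring double bond is sp² and brings one electron to the p orbital; the boron has an empty p orbital), so the π system is cyclic and fully conjugated.
π-electron count: 3 × 2 = 6 from the double-bond units + 0 from the BH atom = 6.
That gives a 4n+2 count (6, n = 1).

Aromatic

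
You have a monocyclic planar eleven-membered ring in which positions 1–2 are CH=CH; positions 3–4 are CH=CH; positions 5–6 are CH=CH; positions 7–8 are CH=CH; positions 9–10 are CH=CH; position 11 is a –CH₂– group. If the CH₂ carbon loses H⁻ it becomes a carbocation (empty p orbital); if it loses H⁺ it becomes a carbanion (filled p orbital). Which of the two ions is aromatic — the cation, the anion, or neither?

Both ions have a continuous loop of p orbitals — each ring atom is sp².
Cation: 5 × 2 + 0 = 10 π electrons → 4(2)+2, aromatic.
Anion: 5 × 2 + 2 = 12 π electrons → 4(3), antiaromatic.

The cation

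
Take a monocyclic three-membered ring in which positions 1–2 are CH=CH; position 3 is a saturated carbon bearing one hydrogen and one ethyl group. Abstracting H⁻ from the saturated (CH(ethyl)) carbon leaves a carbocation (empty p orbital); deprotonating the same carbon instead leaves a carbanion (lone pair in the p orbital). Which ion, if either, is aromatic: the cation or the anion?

Once that carbon is sp², every ring atom has a p orbital and both ions are fully conjugated.
Cation: 1 × 2 + 0 = 2 π electrons → 4(0)+2, aromatic.
Anion: 1 × 2 + 2 = 4 π electrons → 4(1), antiaromatic.

The cation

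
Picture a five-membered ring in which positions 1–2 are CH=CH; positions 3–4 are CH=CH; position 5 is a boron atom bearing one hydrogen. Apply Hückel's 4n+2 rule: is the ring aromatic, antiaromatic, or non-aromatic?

Antiaromatic

Check conjugation: the double-bond atoms are sp², each contributing one p electron; the boron has an empty p orbital — every position has a p orbital, so the cyclic π system is continuous.
Adding the contributions, 2 × 2 = 4 from the double-bond units + 0 from the BH atom = 4.
4 = 4(1); a planar, fully conjugated 4n system is antiaromatic.
(The species described is borole.)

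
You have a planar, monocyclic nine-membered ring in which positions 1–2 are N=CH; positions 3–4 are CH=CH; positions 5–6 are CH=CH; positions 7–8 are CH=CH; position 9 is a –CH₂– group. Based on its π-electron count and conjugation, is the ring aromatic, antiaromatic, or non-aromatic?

Non-aromatic

The CH2 carbon is saturated: the tetrahedral CH₂ carbon is sp³ and has no p orbital in the ring π system. Conjugation is not continuous around the ring.
A ring that is not fully conjugated cannot be aromatic or antiaromatic regardless of its π-electron count.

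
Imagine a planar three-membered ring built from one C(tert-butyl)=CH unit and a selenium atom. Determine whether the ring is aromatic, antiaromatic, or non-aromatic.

The p orbitals form a continuous loop: every atom in a ring double bond is sp² and brings one electron to the p orbital; the selenium donates one lone pair from its p orbital. The ring is fully conjugated.
π-electron count: 1 × 2 = 2 from the double-bond unit + 2 from the Se atom = 4.
A 4n π count (4, n = 1) in a planar conjugated ring means antiaromatic.

Antiaromatic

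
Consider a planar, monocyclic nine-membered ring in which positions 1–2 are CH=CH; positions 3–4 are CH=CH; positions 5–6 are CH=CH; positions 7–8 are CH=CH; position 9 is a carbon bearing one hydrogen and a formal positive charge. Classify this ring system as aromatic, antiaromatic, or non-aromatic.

Check conjugation: each doubly-bonded ring atom is sp² with one p-orbital electron; the carbocation has an empty p orbital — every position has a p orbital, so the cyclic π system is continuous.
Adding the contributions, 4 × 2 = 8 from the double-bond units + 0 from the CH(+) atom = 8.
A 4n π count (8, n = 2) in a planar conjugated ring means antiaromatic.

Antiaromatic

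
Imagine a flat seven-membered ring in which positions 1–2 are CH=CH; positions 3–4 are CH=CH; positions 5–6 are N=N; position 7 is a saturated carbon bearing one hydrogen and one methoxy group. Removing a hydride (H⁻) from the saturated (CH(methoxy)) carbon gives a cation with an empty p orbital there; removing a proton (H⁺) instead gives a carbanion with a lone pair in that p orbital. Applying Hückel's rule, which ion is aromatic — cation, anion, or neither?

Both ions have a continuous loop of p orbitals — each ring atom is sp².
Cation: 3 × 2 + 0 = 6 π electrons → 4(1)+2, aromatic.
Anion: 3 × 2 + 2 = 8 π electrons → 4(2), antiaromatic.

The cation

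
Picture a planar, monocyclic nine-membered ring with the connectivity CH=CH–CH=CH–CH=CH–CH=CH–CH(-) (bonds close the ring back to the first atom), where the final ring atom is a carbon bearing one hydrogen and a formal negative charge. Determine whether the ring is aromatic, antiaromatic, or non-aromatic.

All ring atoms are sp² and supply a p orbital to the ring (every atom in a ring double bond is sp² and brings one electron to the p orbital; the carbanion's lone pair occupies the p orbital); the conjugation is uninterrupted.
Counting π electrons: 4 × 2 = 8 from the double-bond units + 2 from the CH(-) atom = 10.
10 = 4(2) + 2, which satisfies Hückel's 4n+2 rule.

Aromatic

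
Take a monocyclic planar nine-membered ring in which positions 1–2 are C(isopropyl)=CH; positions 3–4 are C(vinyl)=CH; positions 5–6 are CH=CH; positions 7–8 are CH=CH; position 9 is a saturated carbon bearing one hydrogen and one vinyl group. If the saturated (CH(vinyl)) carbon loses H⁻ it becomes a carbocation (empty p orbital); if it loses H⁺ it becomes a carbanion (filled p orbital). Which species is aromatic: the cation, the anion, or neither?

In either ion the ring is fully conjugated: every atom, including the new sp² carbon, supplies a p orbital.
Cation: 4 × 2 + 0 = 8 π electrons → 4(2), antiaromatic.
Anion: 4 × 2 + 2 = 10 π electrons → 4(2)+2, aromatic.

The anion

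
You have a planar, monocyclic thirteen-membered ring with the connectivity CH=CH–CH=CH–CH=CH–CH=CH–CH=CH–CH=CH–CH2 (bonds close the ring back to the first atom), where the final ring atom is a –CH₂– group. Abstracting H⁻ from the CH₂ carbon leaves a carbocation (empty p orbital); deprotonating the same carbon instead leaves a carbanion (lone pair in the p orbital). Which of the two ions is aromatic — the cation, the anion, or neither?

The anion

Once that carbon is sp², every ring atom has a p orbital and both ions are fully conjugated.
Cation: 6 × 2 + 0 = 12 π electrons → 4(3), antiaromatic.
Anion: 6 × 2 + 2 = 14 π electrons → 4(3)+2, aromatic.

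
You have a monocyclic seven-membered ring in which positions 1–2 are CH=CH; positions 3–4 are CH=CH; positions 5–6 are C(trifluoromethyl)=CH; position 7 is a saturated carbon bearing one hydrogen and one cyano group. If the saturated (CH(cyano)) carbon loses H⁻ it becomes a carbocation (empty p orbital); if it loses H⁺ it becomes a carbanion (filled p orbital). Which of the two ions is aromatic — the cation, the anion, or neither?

The cation

In either ion the ring is fully conjugated: every atom, including the new sp² carbon, supplies a p orbital.
Cation: 3 × 2 + 0 = 6 π electrons → 4(1)+2, aromatic.
Anion: 3 × 2 + 2 = 8 π electrons → 4(2), antiaromatic.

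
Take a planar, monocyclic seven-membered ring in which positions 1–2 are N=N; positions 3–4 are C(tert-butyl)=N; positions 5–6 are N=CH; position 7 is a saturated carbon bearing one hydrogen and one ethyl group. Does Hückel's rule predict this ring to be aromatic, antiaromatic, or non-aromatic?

At the CH(ethyl) position, that saturated carbon is sp³ and has no p orbital in the ring π system; the ring's p-orbital overlap is broken there.
Hückel's rule only applies to fully conjugated rings, so this one is simply non-aromatic.

Non-aromatic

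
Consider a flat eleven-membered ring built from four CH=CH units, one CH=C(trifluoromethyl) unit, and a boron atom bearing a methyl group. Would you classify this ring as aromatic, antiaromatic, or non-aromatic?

Every ring atom contributes a p orbital perpendicular to the ring (every atom in a ring double bond is sp² and brings one electron to the p orbital; the boron has an empty p orbital), so the π system is cyclic and fully conjugated.
π-electron count: 5 × 2 = 10 from the double-bond units + 0 from the B(methyl) atom = 10.
That gives a 4n+2 count (10, n = 2).

Aromatic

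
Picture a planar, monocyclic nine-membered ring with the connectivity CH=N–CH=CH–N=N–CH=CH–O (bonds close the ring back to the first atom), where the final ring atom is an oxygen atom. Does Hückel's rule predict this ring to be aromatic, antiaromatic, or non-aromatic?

The p orbitals form a continuous loop: the double-bond atoms are sp², each contributing one p electron; each sp² =N– keeps its lone pair in-plane and puts one electron into the π system; the oxygen donates one lone pair from its p orbital. The ring is fully conjugated.
Adding the contributions, 4 × 2 = 8 from the double-bond units + 2 from the O atom = 10.
With 10 π electrons (n = 2), the Hückel 4n+2 condition holds.

Aromatic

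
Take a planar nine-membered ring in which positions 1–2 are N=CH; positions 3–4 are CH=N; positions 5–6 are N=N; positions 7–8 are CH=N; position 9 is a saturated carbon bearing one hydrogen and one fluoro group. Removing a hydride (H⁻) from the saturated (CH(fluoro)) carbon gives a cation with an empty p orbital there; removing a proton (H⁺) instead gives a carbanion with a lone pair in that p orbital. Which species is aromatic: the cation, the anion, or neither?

In both ions every ring atom is sp² and contributes a p orbital, so both rings are fully conjugated.
Cation: 4 × 2 + 0 = 8 π electrons → 4(2), antiaromatic.
Anion: 4 × 2 + 2 = 10 π electrons → 4(2)+2, aromatic.

The anion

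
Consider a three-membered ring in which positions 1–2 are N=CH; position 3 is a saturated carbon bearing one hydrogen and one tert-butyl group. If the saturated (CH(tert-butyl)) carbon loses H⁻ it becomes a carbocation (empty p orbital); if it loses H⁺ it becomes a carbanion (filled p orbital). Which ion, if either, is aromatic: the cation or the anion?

The cation

In both ions every ring atom is sp² and contributes a p orbital, so both rings are fully conjugated.
Cation: 1 × 2 + 0 = 2 π electrons → 4(0)+2, aromatic.
Anion: 1 × 2 + 2 = 4 π electrons → 4(1), antiaromatic.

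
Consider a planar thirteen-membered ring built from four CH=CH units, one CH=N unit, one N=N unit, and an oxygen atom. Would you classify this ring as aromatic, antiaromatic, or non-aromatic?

The p orbitals form a continuous loop: each doubly-bonded ring atom is sp² with one p-orbital electron; each =N– nitrogen is pyridine-type (lone pair in the sp² plane, one electron in the p orbital); the oxygen donates one lone pair from its p orbital. The ring is fully conjugated.
π-electron count: 6 × 2 = 12 from the double-bond units + 2 from the O atom = 14.
That gives a 4n+2 count (14, n = 3).

Aromatic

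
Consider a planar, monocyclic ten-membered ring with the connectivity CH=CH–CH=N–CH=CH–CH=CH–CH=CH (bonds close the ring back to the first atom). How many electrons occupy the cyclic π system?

Every ring atom contributes a p orbital perpendicular to the ring (each doubly-bonded ring atom is sp² with one p-orbital electron; each sp² =N– keeps its lone pair in-plane and puts one electron into the π system), so the π system is cyclic and fully conjugated.
π-electron count: 5 × 2 = 10 from the 5 double-bond units.

10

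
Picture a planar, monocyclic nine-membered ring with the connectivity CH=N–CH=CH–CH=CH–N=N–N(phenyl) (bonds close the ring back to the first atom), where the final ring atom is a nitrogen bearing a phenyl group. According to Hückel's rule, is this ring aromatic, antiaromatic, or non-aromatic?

All ring atoms are sp² and supply a p orbital to the ring (each doubly-bonded ring atom is sp² with one p-orbital electron; each =N– nitrogen is pyridine-type (lone pair in the sp² plane, one electron in the p orbital); the pyrrole-type nitrogen donates its lone pair from the p orbital); the conjugation is uninterrupted.
Adding the contributions, 4 × 2 = 8 from the double-bond units + 2 from the N(phenyl) atom = 10.
With 10 π electrons (n = 2), the Hückel 4n+2 condition holds.

Aromatic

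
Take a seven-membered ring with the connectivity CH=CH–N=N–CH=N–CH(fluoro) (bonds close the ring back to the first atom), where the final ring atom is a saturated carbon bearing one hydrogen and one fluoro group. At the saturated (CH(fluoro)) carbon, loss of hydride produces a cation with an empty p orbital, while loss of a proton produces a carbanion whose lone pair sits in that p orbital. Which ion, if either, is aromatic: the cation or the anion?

Once that carbon is sp², every ring atom has a p orbital and both ions are fully conjugated.
Cation: 3 × 2 + 0 = 6 π electrons → 4(1)+2, aromatic.
Anion: 3 × 2 + 2 = 8 π electrons → 4(2), antiaromatic.

The cation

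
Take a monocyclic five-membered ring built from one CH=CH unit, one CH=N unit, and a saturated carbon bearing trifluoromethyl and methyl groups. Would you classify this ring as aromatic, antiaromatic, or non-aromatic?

Because that saturated carbon is sp³ and has no p orbital in the ring π system at the C(trifluoromethyl)(methyl) position, the π system cannot extend all the way around the ring.
A ring that is not fully conjugated cannot be aromatic or antiaromatic regardless of its π-electron count.

Non-aromatic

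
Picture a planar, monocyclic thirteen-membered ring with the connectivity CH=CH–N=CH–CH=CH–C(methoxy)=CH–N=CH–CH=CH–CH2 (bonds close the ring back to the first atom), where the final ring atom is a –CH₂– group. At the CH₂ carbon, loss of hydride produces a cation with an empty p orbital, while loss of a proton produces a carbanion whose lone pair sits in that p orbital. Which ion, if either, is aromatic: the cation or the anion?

Once that carbon is sp², every ring atom has a p orbital and both ions are fully conjugated.
Cation: 6 × 2 + 0 = 12 π electrons → 4(3), antiaromatic.
Anion: 6 × 2 + 2 = 14 π electrons → 4(3)+2, aromatic.

The anion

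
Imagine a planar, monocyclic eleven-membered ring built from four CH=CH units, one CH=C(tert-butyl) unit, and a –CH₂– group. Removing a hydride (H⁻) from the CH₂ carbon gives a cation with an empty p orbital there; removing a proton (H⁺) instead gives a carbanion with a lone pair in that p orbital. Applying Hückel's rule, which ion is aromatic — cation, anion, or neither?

The cation

In both ions every ring atom is sp² and contributes a p orbital, so both rings are fully conjugated.
Cation: 5 × 2 + 0 = 10 π electrons → 4(2)+2, aromatic.
Anion: 5 × 2 + 2 = 12 π electrons → 4(3), antiaromatic.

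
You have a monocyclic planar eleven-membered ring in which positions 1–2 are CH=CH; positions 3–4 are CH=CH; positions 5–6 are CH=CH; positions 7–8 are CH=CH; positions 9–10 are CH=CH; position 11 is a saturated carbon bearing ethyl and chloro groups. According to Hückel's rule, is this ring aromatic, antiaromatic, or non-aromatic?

At the C(ethyl)(chloro) position, that saturated carbon is sp³ and has no p orbital in the ring π system; the ring's p-orbital overlap is broken there.
A ring that is not fully conjugated cannot be aromatic or antiaromatic regardless of its π-electron count.

Non-aromatic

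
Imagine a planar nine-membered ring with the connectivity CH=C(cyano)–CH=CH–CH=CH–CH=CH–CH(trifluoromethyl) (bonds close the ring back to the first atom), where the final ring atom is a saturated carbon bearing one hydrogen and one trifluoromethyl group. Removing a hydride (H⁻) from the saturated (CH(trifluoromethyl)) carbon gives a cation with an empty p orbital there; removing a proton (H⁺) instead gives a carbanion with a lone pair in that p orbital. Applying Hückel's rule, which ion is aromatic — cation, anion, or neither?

In both ions every ring atom is sp² and contributes a p orbital, so both rings are fully conjugated.
Cation: 4 × 2 + 0 = 8 π electrons → 4(2), antiaromatic.
Anion: 4 × 2 + 2 = 10 π electrons → 4(2)+2, aromatic.

The anion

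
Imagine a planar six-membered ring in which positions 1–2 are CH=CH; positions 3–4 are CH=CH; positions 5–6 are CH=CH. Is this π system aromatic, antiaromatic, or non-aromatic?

Aromatic

Check conjugation: the double-bond atoms are sp², each contributing one p electron — every position has a p orbital, so the cyclic π system is continuous.
Counting π electrons: 3 × 2 = 6 from the 3 double-bond units.
Since 6 = 4·1 + 2, the ring meets the 4n+2 criterion.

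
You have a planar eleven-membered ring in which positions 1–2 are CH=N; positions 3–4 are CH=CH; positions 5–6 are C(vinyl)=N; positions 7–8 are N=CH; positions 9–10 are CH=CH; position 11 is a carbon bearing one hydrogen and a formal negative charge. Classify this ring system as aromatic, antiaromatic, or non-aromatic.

The p orbitals form a continuous loop: the double-bond atoms are sp², each contributing one p electron; each sp² =N– keeps its lone pair in-plane and puts one electron into the π system; the carbanion's lone pair occupies the p orbital. The ring is fully conjugated.
Adding the contributions, 5 × 2 = 10 from the double-bond units + 2 from the CH(-) atom = 12.
A 4n π count (12, n = 3) in a planar conjugated ring means antiaromatic.

Antiaromatic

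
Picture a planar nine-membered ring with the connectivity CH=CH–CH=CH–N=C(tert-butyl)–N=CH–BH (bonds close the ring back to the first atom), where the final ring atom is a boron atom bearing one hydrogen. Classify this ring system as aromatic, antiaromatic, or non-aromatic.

Antiaromatic

Check conjugation: every atom in a ring double bond is sp² and brings one electron to the p orbital; each sp² =N– keeps its lone pair in-plane and puts one electron into the π system; the boron has an empty p orbital — every position has a p orbital, so the cyclic π system is continuous.
Tallying contributions gives 4 × 2 = 8 from the double-bond units + 0 from the BH atom = 8.
8 is a 4n count (n = 2), so the planar conjugated ring is antiaromatic.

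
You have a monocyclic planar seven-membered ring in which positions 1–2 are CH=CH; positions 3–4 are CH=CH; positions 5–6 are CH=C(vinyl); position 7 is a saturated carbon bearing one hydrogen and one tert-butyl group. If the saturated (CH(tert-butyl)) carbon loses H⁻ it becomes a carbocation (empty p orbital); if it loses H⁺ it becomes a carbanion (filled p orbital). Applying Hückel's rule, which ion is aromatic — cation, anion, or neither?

Once that carbon is sp², every ring atom has a p orbital and both ions are fully conjugated.
Cation: 3 × 2 + 0 = 6 π electrons → 4(1)+2, aromatic.
Anion: 3 × 2 + 2 = 8 π electrons → 4(2), antiaromatic.

The cation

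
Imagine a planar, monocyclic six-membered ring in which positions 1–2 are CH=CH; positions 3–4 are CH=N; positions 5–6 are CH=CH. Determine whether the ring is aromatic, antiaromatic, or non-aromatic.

Aromatic

Check conjugation: each doubly-bonded ring atom is sp² with one p-orbital electron; each =N– nitrogen is pyridine-type (lone pair in the sp² plane, one electron in the p orbital) — every position has a p orbital, so the cyclic π system is continuous.
Counting π electrons: 3 × 2 = 6 from the 3 double-bond units.
With 6 π electrons (n = 1), the Hückel 4n+2 condition holds.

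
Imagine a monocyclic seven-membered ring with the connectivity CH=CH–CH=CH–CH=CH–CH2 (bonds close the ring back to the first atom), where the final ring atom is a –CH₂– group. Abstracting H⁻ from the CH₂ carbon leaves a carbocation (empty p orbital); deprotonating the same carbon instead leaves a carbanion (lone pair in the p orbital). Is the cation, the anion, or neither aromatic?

The cation

In either ion the ring is fully conjugated: every atom, including the new sp² carbon, supplies a p orbital.
Cation: 3 × 2 + 0 = 6 π electrons → 4(1)+2, aromatic.
Anion: 3 × 2 + 2 = 8 π electrons → 4(2), antiaromatic.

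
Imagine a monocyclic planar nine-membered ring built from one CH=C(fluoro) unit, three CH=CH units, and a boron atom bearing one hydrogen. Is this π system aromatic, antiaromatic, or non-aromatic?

Every ring atom contributes a p orbital perpendicular to the ring (each doubly-bonded ring atom is sp² with one p-orbital electron; the boron has an empty p orbital), so the π system is cyclic and fully conjugated.
Adding the contributions, 4 × 2 = 8 from the double-bond units + 0 from the BH atom = 8.
8 is a 4n count (n = 2), so the planar conjugated ring is antiaromatic.

Antiaromatic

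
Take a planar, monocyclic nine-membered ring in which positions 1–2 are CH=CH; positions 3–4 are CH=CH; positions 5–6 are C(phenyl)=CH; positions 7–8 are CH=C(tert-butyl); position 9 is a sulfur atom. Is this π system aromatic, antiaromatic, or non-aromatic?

Aromatic

Every ring atom contributes a p orbital perpendicular to the ring (each doubly-bonded ring atom is sp² with one p-orbital electron; the sulfur donates one lone pair from its p orbital), so the π system is cyclic and fully conjugated.
Counting π electrons: 4 × 2 = 8 from the double-bond units + 2 from the S atom = 10.
With 10 π electrons (n = 2), the Hückel 4n+2 condition holds.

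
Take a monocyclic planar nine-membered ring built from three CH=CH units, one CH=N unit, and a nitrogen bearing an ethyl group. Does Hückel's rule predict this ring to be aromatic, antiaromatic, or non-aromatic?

The p orbitals form a continuous loop: the double-bond atoms are sp², each contributing one p electron; the doubly-bonded nitrogens are pyridine-type — their lone pairs lie in the ring plane, leaving one electron in the p orbital; the pyrrole-type nitrogen donates its lone pair from the p orbital. The ring is fully conjugated.
Counting π electrons: 4 × 2 = 8 from the double-bond units + 2 from the N(ethyl) atom = 10.
With 10 π electrons (n = 2), the Hückel 4n+2 condition holds.

Aromatic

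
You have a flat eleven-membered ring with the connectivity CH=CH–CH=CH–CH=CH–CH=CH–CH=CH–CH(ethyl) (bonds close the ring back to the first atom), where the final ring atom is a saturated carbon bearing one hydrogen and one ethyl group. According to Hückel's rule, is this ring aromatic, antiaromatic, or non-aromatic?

At the CH(ethyl) position, that saturated carbon is sp³ and has no p orbital in the ring π system; the ring's p-orbital overlap is broken there.
Hückel's rule only applies to fully conjugated rings, so this one is simply non-aromatic.

Non-aromatic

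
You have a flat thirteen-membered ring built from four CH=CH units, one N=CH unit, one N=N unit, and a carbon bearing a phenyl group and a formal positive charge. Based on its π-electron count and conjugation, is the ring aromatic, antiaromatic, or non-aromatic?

Every ring atom contributes a p orbital perpendicular to the ring (every atom in a ring double bond is sp² and brings one electron to the p orbital; each sp² =N– keeps its lone pair in-plane and puts one electron into the π system; the carbocation has an empty p orbital), so the π system is cyclic and fully conjugated.
Tallying contributions gives 6 × 2 = 12 from the double-bond units + 0 from the C(phenyl)(+) atom = 12.
A 4n π count (12, n = 3) in a planar conjugated ring means antiaromatic.

Antiaromatic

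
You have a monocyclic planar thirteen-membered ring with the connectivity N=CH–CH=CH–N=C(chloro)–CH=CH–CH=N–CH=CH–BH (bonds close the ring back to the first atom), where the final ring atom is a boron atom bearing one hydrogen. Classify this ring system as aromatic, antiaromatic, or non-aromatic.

Every ring atom contributes a p orbital perpendicular to the ring (each doubly-bonded ring atom is sp² with one p-orbital electron; the doubly-bonded nitrogens are pyridine-type — their lone pairs lie in the ring plane, leaving one electron in the p orbital; the boron has an empty p orbital), so the π system is cyclic and fully conjugated.
Tallying contributions gives 6 × 2 = 12 from the double-bond units + 0 from the BH atom = 12.
With 12 = 4·3 π electrons, Hückel's rule classifies the planar ring as antiaromatic.

Antiaromatic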